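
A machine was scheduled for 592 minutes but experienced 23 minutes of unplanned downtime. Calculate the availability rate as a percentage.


Formula: Availability = (Planned Time - Downtime) / Planned Time * 100
Uptime = 592 - 23 = 569 min
Availability = 569 / 592 * 100 = 96.1%

96.1%


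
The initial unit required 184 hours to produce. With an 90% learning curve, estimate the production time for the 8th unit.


Formula: T_n = T_1 * (learning_rate)^(log2(n)) where learning_rate = rate/100
Doublings = log2(8) = 3
T_n = 184 * 0.9^3
T_n = 184 * 0.729 = 134.1 hours

134.1 hours


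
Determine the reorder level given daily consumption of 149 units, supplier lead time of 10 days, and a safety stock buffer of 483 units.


Formula: ROP = (Daily Demand * Lead Time) + Safety Stock
Demand during lead time = 149 * 10 = 1490 units
ROP = 1490 + 483 = 1973 units

1973 units


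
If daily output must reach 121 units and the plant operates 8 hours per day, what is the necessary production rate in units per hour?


Formula: Production Rate = Daily Demand / Available Hours
Rate = 121 units/day / 8 hours/day
Rate = 15.1 units/hour

15.1 units/hour


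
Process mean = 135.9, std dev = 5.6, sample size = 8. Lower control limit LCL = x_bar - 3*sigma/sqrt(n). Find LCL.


LCL = 135.9 - 3 * 5.6 / sqrt(8)

129.96


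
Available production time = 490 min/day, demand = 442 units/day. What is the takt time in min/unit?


Formula: Takt Time = Available Production Time / Customer Demand
Takt = 490 min/day / 442 units/day
Takt = 1.11 min/unit

1.11 min/unit


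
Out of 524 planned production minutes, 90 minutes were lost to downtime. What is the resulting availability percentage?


Formula: Availability = (Planned Time - Downtime) / Planned Time * 100
Uptime = 524 - 90 = 434 min
Availability = 434 / 524 * 100 = 82.8%

82.8%


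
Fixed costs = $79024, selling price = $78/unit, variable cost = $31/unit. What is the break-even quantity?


Formula: BEQ = Fixed Costs / (Price - Variable Cost)
Contribution margin = $78 - $31 = $47/unit
BEQ = ceil($79024 / $47/unit) = ceil(1681.36) = 1682 units

1682 units


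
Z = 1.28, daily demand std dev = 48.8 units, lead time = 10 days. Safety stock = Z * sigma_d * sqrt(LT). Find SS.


Formula: SS = z * sigma_d * sqrt(LT)
sqrt(LT) = sqrt(10) = 3.1623
SS = 1.28 * 48.8 * 3.1623
SS = 197.5 units

197.5 units


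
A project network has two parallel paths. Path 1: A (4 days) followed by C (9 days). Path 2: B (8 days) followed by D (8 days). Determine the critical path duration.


Path 1 = 4 + 9 = 13 days
Path 2 = 8 + 8 = 16 days
Duration = max(13, 16) = 16 days

16 days


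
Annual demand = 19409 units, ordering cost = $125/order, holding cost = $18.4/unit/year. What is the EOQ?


Formula: EOQ = sqrt(2 * D * S / H)
Numerator: 2 * 19409 * 125 = 4852250
2DS/H = 4852250 / 18.4 = 263709.2
EOQ = sqrt(263709.2) = 513.5 units

513.5 units


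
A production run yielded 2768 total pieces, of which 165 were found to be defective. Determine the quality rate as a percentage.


Formula: Quality Rate = Good Pieces / Total Pieces * 100
Good pieces = 2768 - 165 = 2603
QR = 2603 / 2768 * 100 = 94.0%

94.0%


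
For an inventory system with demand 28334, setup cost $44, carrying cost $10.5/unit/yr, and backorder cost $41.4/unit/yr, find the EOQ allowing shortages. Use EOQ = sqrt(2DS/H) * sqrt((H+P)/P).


Formula: EOQ* = sqrt(2DS/H) * sqrt((H+P)/P)
Base EOQ = sqrt(2*28334*44/10.5) = 487.3 units
Correction = sqrt((10.5+41.4)/41.4) = 1.11965
EOQ* = 487.3 * 1.11965 = 545.6 units

545.6 units


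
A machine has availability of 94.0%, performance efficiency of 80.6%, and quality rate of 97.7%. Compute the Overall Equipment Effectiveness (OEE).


Formula: OEE = Availability * Performance * Quality / 10000
A * P = 94.0% * 80.6% / 100 = 75.76%
OEE = 75.76% * 97.7% / 100 = 74.0%

74.0%


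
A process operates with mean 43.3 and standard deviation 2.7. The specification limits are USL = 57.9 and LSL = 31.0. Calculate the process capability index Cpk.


Cpu = (57.9 - 43.3) / (3 * 2.7) = 1.8
Cpl = (43.3 - 31.0) / (3 * 2.7) = 1.52
Cpk = min(1.8, 1.52) = 1.52

1.52


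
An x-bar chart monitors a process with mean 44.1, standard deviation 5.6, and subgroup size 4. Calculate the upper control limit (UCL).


UCL = 44.1 + 3 * 5.6 / sqrt(4)

52.5


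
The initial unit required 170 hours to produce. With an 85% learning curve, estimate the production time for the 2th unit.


Formula: T_n = T_1 * (learning_rate)^(log2(n)) where learning_rate = rate/100
Doublings = log2(2) = 1
T_n = 170 * 0.85^1
T_n = 170 * 0.85 = 144.5 hours

144.5 hours


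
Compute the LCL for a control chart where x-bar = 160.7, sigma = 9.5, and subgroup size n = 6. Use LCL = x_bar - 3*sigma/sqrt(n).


LCL = 160.7 - 3 * 9.5 / sqrt(6)

149.06


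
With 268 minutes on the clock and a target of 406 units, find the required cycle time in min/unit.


Formula: CT = Available Time / Number of Units
CT = 268 min / 406 units
CT = 0.66 min/unit

0.66 min/unit


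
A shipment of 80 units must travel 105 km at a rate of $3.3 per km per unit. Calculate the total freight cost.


TC = dist * cost * units = 105 * 3.3 * 80 = $27720.00

$27720.00


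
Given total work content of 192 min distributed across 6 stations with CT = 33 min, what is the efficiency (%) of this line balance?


Formula: Efficiency = Sum of Task Times / (N_stations * CT) * 100
Total station capacity = 6 stations * 33 min = 198 min
Efficiency = 192 / 198 * 100 = 97.0%

97.0%


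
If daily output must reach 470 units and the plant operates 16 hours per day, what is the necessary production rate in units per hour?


Formula: Production Rate = Daily Demand / Available Hours
Rate = 470 units/day / 16 hours/day
Rate = 29.4 units/hour

29.4 units/hour


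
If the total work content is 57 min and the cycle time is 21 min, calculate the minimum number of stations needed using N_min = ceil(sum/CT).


Formula: N_min = ceil(Sum of Task Times / Cycle Time)
N_min = ceil(57 min / 21 min) = ceil(2.7143)
N_min = 3 stations

3


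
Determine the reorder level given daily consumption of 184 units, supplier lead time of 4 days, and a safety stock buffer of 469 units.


Formula: ROP = (Daily Demand * Lead Time) + Safety Stock
Demand during lead time = 184 * 4 = 736 units
ROP = 736 + 469 = 1205 units

1205 units


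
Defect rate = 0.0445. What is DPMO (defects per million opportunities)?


DPMO = defect_rate * 1000000 = 0.0445 * 1000000

44500


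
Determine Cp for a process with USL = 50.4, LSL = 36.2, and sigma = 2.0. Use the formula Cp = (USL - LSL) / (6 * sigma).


Cp = (50.4 - 36.2) / (6 * 2.0)

1.18


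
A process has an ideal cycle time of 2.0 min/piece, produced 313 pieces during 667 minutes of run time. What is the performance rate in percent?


Formula: Performance = (Ideal CT * Total Count) / Run Time * 100
Ideal output time = 2.0 * 313 = 626.0 min
Performance = 626.0 / 667 * 100 = 93.9%

93.9%


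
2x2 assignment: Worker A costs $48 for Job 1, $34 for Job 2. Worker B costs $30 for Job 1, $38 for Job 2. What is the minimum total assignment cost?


Option 1: A->1 + B->2 = $48 + $38 = $86
Option 2: A->2 + B->1 = $34 + $30 = $64
Min cost = min($86, $64) = $64

$64


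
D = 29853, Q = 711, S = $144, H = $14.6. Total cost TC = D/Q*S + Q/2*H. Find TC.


TC = 29853/711 * 144 + 711/2 * 14.6

$11236.48


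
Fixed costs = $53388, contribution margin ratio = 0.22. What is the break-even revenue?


Formula: BER = Fixed Costs / Contribution Margin Ratio
BER = $53388 / 0.22
BER = $242672.73 (to the nearest cent)

$242672.73


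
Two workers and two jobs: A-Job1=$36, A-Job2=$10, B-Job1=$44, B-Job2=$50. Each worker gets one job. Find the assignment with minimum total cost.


Option 1: A->1 + B->2 = $36 + $50 = $86
Option 2: A->2 + B->1 = $10 + $44 = $54
Min cost = min($86, $54) = $54

$54


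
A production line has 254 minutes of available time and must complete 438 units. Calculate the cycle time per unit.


Formula: CT = Available Time / Number of Units
CT = 254 min / 438 units
CT = 0.58 min/unit

0.58 min/unit


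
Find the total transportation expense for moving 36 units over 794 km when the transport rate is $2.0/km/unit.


TC = dist * cost * units = 794 * 2.0 * 36 = $57168.00

$57168.00


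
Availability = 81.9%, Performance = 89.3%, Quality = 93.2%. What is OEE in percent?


Formula: OEE = Availability * Performance * Quality / 10000
A * P = 81.9% * 89.3% / 100 = 73.14%
OEE = 73.14% * 93.2% / 100 = 68.2%

68.2%


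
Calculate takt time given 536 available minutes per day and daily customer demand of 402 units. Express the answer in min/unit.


Formula: Takt Time = Available Production Time / Customer Demand
Takt = 536 min/day / 402 units/day
Takt = 1.33 min/unit

1.33 min/unit


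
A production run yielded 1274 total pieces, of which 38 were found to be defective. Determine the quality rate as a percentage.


Formula: Quality Rate = Good Pieces / Total Pieces * 100
Good pieces = 1274 - 38 = 1236
QR = 1236 / 1274 * 100 = 97.0%

97.0%


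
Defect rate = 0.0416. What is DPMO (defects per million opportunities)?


DPMO = defect_rate * 1000000 = 0.0416 * 1000000

41600


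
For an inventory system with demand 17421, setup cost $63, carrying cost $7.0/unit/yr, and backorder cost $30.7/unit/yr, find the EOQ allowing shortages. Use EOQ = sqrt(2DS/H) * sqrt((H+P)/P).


Formula: EOQ* = sqrt(2DS/H) * sqrt((H+P)/P)
Base EOQ = sqrt(2*17421*63/7.0) = 559.98 units
Correction = sqrt((7.0+30.7)/30.7) = 1.10816
EOQ* = 559.98 * 1.10816 = 620.5 units

620.5 units


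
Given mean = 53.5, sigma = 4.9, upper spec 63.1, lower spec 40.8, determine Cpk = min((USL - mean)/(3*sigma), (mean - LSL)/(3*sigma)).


Cpu = (63.1 - 53.5) / (3 * 4.9) = 0.65
Cpl = (53.5 - 40.8) / (3 * 4.9) = 0.86
Cpk = min(0.65, 0.86) = 0.65

0.65


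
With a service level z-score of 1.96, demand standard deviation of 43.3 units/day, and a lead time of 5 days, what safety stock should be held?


Formula: SS = z * sigma_d * sqrt(LT)
sqrt(LT) = sqrt(5) = 2.2361
SS = 1.96 * 43.3 * 2.2361
SS = 189.8 units

189.8 units


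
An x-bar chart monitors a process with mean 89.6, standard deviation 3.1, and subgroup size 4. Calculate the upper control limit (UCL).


UCL = 89.6 + 3 * 3.1 / sqrt(4)

94.25


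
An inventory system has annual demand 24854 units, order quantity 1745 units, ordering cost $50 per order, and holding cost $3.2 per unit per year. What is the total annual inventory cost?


TC = 24854/1745 * 50 + 1745/2 * 3.2

$3504.15


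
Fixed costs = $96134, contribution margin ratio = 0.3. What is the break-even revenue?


Formula: BER = Fixed Costs / Contribution Margin Ratio
BER = $96134 / 0.3
BER = $320446.67 (to the nearest cent)

$320446.67


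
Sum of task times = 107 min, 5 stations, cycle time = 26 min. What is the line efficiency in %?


Formula: Efficiency = Sum of Task Times / (N_stations * CT) * 100
Total station capacity = 5 stations * 26 min = 130 min
Efficiency = 107 / 130 * 100 = 82.3%

82.3%


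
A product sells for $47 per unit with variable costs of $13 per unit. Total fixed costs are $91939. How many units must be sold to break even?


Formula: BEQ = Fixed Costs / (Price - Variable Cost)
Contribution margin = $47 - $13 = $34/unit
BEQ = ceil($91939 / $34/unit) = ceil(2704.09) = 2705 units

2705 units


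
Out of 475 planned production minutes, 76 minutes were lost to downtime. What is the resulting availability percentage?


Formula: Availability = (Planned Time - Downtime) / Planned Time * 100
Uptime = 475 - 76 = 399 min
Availability = 399 / 475 * 100 = 84.0%

84.0%


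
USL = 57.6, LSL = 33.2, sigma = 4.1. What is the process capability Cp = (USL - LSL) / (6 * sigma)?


Cp = (57.6 - 33.2) / (6 * 4.1)

0.99


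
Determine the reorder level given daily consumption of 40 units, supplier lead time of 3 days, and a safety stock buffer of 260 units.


Formula: ROP = (Daily Demand * Lead Time) + Safety Stock
Demand during lead time = 40 * 3 = 120 units
ROP = 120 + 260 = 380 units

380 units


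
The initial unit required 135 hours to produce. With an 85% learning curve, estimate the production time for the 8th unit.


Formula: T_n = T_1 * (learning_rate)^(log2(n)) where learning_rate = rate/100
Doublings = log2(8) = 3
T_n = 135 * 0.85^3
T_n = 135 * 0.6141 = 82.9 hours

82.9 hours


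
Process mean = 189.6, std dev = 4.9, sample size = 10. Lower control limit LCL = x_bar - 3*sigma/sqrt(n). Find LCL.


LCL = 189.6 - 3 * 4.9 / sqrt(10)

184.95


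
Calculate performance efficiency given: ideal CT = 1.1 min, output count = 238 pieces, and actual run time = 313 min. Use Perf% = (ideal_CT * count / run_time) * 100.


Formula: Performance = (Ideal CT * Total Count) / Run Time * 100
Ideal output time = 1.1 * 238 = 261.8 min
Performance = 261.8 / 313 * 100 = 83.6%

83.6%


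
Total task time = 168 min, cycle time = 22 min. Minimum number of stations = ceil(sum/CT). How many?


Formula: N_min = ceil(Sum of Task Times / Cycle Time)
N_min = ceil(168 min / 22 min) = ceil(7.6364)
N_min = 8 stations

8


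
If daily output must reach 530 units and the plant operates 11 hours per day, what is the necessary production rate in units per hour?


Formula: Production Rate = Daily Demand / Available Hours
Rate = 530 units/day / 11 hours/day
Rate = 48.2 units/hour

48.2 units/hour


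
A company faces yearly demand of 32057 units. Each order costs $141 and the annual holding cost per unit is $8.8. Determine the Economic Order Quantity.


Formula: EOQ = sqrt(2 * D * S / H)
Numerator: 2 * 32057 * 141 = 9040074
2DS/H = 9040074 / 8.8 = 1027281.1
EOQ = sqrt(1027281.1) = 1013.5 units

1013.5 units


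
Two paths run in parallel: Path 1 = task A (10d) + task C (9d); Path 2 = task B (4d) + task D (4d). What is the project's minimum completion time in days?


Path 1 = 10 + 9 = 19 days
Path 2 = 4 + 4 = 8 days
Duration = max(19, 8) = 19 days

19 days


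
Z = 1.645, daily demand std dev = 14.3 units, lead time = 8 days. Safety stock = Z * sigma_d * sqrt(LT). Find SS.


Formula: SS = z * sigma_d * sqrt(LT)
sqrt(LT) = sqrt(8) = 2.8284
SS = 1.645 * 14.3 * 2.8284
SS = 66.5 units

66.5 units


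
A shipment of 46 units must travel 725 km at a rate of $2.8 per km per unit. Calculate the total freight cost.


TC = dist * cost * units = 725 * 2.8 * 46 = $93380.00

$93380.00


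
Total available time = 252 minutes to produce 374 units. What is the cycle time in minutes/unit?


Formula: CT = Available Time / Number of Units
CT = 252 min / 374 units
CT = 0.67 min/unit

0.67 min/unit


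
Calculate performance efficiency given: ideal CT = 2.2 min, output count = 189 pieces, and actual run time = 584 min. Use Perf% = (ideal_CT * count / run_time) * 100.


Formula: Performance = (Ideal CT * Total Count) / Run Time * 100
Ideal output time = 2.2 * 189 = 415.8 min
Performance = 415.8 / 584 * 100 = 71.2%

71.2%


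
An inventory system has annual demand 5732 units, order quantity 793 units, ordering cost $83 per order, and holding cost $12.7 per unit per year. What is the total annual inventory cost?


TC = 5732/793 * 83 + 793/2 * 12.7

$5635.49


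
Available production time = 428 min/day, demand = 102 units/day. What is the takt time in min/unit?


Formula: Takt Time = Available Production Time / Customer Demand
Takt = 428 min/day / 102 units/day
Takt = 4.2 min/unit

4.2 min/unit


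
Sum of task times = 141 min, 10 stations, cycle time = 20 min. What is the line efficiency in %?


Formula: Efficiency = Sum of Task Times / (N_stations * CT) * 100
Total station capacity = 10 stations * 20 min = 200 min
Efficiency = 141 / 200 * 100 = 70.5%

70.5%


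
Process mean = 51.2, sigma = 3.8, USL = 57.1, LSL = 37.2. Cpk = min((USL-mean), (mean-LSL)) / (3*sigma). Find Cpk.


Cpu = (57.1 - 51.2) / (3 * 3.8) = 0.52
Cpl = (51.2 - 37.2) / (3 * 3.8) = 1.23
Cpk = min(0.52, 1.23) = 0.52

0.52


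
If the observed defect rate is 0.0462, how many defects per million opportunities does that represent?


DPMO = defect_rate * 1000000 = 0.0462 * 1000000

46200


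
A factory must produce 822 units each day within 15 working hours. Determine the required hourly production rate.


Formula: Production Rate = Daily Demand / Available Hours
Rate = 822 units/day / 15 hours/day
Rate = 54.8 units/hour

54.8 units/hour


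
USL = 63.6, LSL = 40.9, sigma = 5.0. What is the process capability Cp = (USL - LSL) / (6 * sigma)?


Cp = (63.6 - 40.9) / (6 * 5.0)

0.76


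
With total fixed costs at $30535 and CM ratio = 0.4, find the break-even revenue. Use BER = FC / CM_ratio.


Formula: BER = Fixed Costs / Contribution Margin Ratio
BER = $30535 / 0.4
BER = $76337.50 (to the nearest cent)

$76337.50


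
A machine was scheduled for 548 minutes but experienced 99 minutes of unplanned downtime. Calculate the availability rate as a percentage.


Formula: Availability = (Planned Time - Downtime) / Planned Time * 100
Uptime = 548 - 99 = 449 min
Availability = 449 / 548 * 100 = 81.9%

81.9%


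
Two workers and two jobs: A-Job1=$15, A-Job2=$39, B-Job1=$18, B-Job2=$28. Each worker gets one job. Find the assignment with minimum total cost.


Option 1: A->1 + B->2 = $15 + $28 = $43
Option 2: A->2 + B->1 = $39 + $18 = $57
Min cost = min($43, $57) = $43

$43


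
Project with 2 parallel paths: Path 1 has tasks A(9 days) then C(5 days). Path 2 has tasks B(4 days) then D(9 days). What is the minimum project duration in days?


Path 1 = 9 + 5 = 14 days
Path 2 = 4 + 9 = 13 days
Duration = max(14, 13) = 14 days

14 days


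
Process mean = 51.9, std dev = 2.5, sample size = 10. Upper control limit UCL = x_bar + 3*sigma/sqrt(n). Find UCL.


UCL = 51.9 + 3 * 2.5 / sqrt(10)

54.27


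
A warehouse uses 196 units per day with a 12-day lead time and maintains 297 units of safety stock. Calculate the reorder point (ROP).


Formula: ROP = (Daily Demand * Lead Time) + Safety Stock
Demand during lead time = 196 * 12 = 2352 units
ROP = 2352 + 297 = 2649 units

2649 units


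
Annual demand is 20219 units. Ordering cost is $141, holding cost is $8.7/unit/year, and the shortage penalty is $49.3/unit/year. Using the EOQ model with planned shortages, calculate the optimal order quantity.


Formula: EOQ* = sqrt(2DS/H) * sqrt((H+P)/P)
Base EOQ = sqrt(2*20219*141/8.7) = 809.55 units
Correction = sqrt((8.7+49.3)/49.3) = 1.08465
EOQ* = 809.55 * 1.08465 = 878.1 units

878.1 units


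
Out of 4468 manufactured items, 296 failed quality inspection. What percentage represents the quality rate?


Formula: Quality Rate = Good Pieces / Total Pieces * 100
Good pieces = 4468 - 296 = 4172
QR = 4172 / 4468 * 100 = 93.4%

93.4%


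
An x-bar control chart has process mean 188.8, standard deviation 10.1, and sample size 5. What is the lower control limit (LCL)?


LCL = 188.8 - 3 * 10.1 / sqrt(5)

175.25


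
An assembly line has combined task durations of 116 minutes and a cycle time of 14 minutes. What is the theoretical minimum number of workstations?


Formula: N_min = ceil(Sum of Task Times / Cycle Time)
N_min = ceil(116 min / 14 min) = ceil(8.2857)
N_min = 9 stations

9


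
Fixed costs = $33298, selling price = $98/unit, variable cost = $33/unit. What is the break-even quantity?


Formula: BEQ = Fixed Costs / (Price - Variable Cost)
Contribution margin = $98 - $33 = $65/unit
BEQ = ceil($33298 / $65/unit) = ceil(512.28) = 513 units

513 units


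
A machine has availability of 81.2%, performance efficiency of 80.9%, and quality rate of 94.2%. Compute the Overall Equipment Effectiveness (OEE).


Formula: OEE = Availability * Performance * Quality / 10000
A * P = 81.2% * 80.9% / 100 = 65.69%
OEE = 65.69% * 94.2% / 100 = 61.9%

61.9%


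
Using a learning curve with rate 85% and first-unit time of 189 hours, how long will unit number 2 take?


Formula: T_n = T_1 * (learning_rate)^(log2(n)) where learning_rate = rate/100
Doublings = log2(2) = 1
T_n = 189 * 0.85^1
T_n = 189 * 0.85 = 160.7 hours

160.7 hours


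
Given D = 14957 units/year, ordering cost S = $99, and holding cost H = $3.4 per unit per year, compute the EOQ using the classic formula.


Formula: EOQ = sqrt(2 * D * S / H)
Numerator: 2 * 14957 * 99 = 2961486
2DS/H = 2961486 / 3.4 = 871025.3
EOQ = sqrt(871025.3) = 933.3 units

933.3 units


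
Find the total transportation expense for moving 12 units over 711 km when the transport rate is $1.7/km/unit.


TC = dist * cost * units = 711 * 1.7 * 12 = $14504.40

$14504.40


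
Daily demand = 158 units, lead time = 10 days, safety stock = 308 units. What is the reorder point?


Formula: ROP = (Daily Demand * Lead Time) + Safety Stock
Demand during lead time = 158 * 10 = 1580 units
ROP = 1580 + 308 = 1888 units

1888 units


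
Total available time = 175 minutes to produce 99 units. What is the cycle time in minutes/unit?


Formula: CT = Available Time / Number of Units
CT = 175 min / 99 units
CT = 1.77 min/unit

1.77 min/unit


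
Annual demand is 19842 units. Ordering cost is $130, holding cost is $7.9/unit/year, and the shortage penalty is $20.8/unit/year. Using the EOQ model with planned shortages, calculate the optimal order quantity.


Formula: EOQ* = sqrt(2DS/H) * sqrt((H+P)/P)
Base EOQ = sqrt(2*19842*130/7.9) = 808.1 units
Correction = sqrt((7.9+20.8)/20.8) = 1.17465
EOQ* = 808.1 * 1.17465 = 949.2 units

949.2 units


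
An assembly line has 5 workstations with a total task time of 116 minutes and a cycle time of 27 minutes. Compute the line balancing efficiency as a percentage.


Formula: Efficiency = Sum of Task Times / (N_stations * CT) * 100
Total station capacity = 5 stations * 27 min = 135 min
Efficiency = 116 / 135 * 100 = 85.9%

85.9%


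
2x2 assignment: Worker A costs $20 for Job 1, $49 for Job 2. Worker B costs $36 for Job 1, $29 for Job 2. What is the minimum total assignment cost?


Option 1: A->1 + B->2 = $20 + $29 = $49
Option 2: A->2 + B->1 = $49 + $36 = $85
Min cost = min($49, $85) = $49

$49


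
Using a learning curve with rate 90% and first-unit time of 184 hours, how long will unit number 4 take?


Formula: T_n = T_1 * (learning_rate)^(log2(n)) where learning_rate = rate/100
Doublings = log2(4) = 2
T_n = 184 * 0.9^2
T_n = 184 * 0.81 = 149.0 hours

149.0 hours


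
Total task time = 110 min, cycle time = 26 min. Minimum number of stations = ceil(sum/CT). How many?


Formula: N_min = ceil(Sum of Task Times / Cycle Time)
N_min = ceil(110 min / 26 min) = ceil(4.2308)
N_min = 5 stations

5


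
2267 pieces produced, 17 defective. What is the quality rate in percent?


Formula: Quality Rate = Good Pieces / Total Pieces * 100
Good pieces = 2267 - 17 = 2250
QR = 2250 / 2267 * 100 = 99.3%

99.3%


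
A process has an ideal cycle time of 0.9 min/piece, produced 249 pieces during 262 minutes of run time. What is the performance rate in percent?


Formula: Performance = (Ideal CT * Total Count) / Run Time * 100
Ideal output time = 0.9 * 249 = 224.1 min
Performance = 224.1 / 262 * 100 = 85.5%

85.5%


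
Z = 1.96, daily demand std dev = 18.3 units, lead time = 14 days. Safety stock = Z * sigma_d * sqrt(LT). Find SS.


Formula: SS = z * sigma_d * sqrt(LT)
sqrt(LT) = sqrt(14) = 3.7417
SS = 1.96 * 18.3 * 3.7417
SS = 134.2 units

134.2 units


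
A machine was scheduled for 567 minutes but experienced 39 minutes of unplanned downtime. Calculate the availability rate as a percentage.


Formula: Availability = (Planned Time - Downtime) / Planned Time * 100
Uptime = 567 - 39 = 528 min
Availability = 528 / 567 * 100 = 93.1%

93.1%


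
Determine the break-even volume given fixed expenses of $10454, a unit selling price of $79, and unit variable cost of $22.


Formula: BEQ = Fixed Costs / (Price - Variable Cost)
Contribution margin = $79 - $22 = $57/unit
BEQ = ceil($10454 / $57/unit) = ceil(183.4) = 184 units

184 units


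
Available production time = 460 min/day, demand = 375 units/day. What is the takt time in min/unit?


Formula: Takt Time = Available Production Time / Customer Demand
Takt = 460 min/day / 375 units/day
Takt = 1.23 min/unit

1.23 min/unit


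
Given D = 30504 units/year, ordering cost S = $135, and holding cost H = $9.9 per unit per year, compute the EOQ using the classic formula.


Formula: EOQ = sqrt(2 * D * S / H)
Numerator: 2 * 30504 * 135 = 8236080
2DS/H = 8236080 / 9.9 = 831927.3
EOQ = sqrt(831927.3) = 912.1 units

912.1 units


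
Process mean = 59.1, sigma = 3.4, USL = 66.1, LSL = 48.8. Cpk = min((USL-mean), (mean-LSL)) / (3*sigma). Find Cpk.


Cpu = (66.1 - 59.1) / (3 * 3.4) = 0.69
Cpl = (59.1 - 48.8) / (3 * 3.4) = 1.01
Cpk = min(0.69, 1.01) = 0.69

0.69


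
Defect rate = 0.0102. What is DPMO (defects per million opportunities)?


DPMO = defect_rate * 1000000 = 0.0102 * 1000000

10200


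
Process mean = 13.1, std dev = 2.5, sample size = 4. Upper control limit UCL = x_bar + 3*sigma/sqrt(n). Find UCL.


UCL = 13.1 + 3 * 2.5 / sqrt(4)

16.85


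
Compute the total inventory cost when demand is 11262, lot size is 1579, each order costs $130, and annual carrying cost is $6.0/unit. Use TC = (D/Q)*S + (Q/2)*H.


TC = 11262/1579 * 130 + 1579/2 * 6.0

$5664.21


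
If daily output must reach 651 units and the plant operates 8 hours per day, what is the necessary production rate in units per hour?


Formula: Production Rate = Daily Demand / Available Hours
Rate = 651 units/day / 8 hours/day
Rate = 81.4 units/hour

81.4 units/hour


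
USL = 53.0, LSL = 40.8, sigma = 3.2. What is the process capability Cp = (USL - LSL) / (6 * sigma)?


Cp = (53.0 - 40.8) / (6 * 3.2)

0.64


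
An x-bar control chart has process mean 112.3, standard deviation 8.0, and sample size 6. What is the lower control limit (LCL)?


LCL = 112.3 - 3 * 8.0 / sqrt(6)

102.5


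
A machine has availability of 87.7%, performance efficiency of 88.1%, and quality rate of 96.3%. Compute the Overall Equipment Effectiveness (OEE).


Formula: OEE = Availability * Performance * Quality / 10000
A * P = 87.7% * 88.1% / 100 = 77.26%
OEE = 77.26% * 96.3% / 100 = 74.4%

74.4%


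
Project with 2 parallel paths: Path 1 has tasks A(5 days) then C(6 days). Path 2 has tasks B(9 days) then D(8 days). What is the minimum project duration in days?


Path 1 = 5 + 6 = 11 days
Path 2 = 9 + 8 = 17 days
Duration = max(11, 17) = 17 days

17 days


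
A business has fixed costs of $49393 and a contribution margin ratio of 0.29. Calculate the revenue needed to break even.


Formula: BER = Fixed Costs / Contribution Margin Ratio
BER = $49393 / 0.29
BER = $170320.69 (to the nearest cent)

$170320.69


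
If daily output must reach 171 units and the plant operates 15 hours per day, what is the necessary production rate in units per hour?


Formula: Production Rate = Daily Demand / Available Hours
Rate = 171 units/day / 15 hours/day
Rate = 11.4 units/hour

11.4 units/hour


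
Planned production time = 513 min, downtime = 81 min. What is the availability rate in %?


Formula: Availability = (Planned Time - Downtime) / Planned Time * 100
Uptime = 513 - 81 = 432 min
Availability = 432 / 513 * 100 = 84.2%

84.2%


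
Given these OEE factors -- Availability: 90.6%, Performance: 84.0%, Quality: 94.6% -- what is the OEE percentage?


Formula: OEE = Availability * Performance * Quality / 10000
A * P = 90.6% * 84.0% / 100 = 76.1%
OEE = 76.1% * 94.6% / 100 = 72.0%

72.0%


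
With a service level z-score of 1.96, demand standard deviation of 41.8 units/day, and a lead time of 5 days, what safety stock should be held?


Formula: SS = z * sigma_d * sqrt(LT)
sqrt(LT) = sqrt(5) = 2.2361
SS = 1.96 * 41.8 * 2.2361
SS = 183.2 units

183.2 units


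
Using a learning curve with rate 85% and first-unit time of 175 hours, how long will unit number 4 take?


Formula: T_n = T_1 * (learning_rate)^(log2(n)) where learning_rate = rate/100
Doublings = log2(4) = 2
T_n = 175 * 0.85^2
T_n = 175 * 0.7225 = 126.4 hours

126.4 hours


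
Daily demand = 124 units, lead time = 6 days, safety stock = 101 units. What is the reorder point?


Formula: ROP = (Daily Demand * Lead Time) + Safety Stock
Demand during lead time = 124 * 6 = 744 units
ROP = 744 + 101 = 845 units

845 units


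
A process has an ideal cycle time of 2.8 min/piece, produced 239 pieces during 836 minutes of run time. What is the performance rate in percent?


Formula: Performance = (Ideal CT * Total Count) / Run Time * 100
Ideal output time = 2.8 * 239 = 669.2 min
Performance = 669.2 / 836 * 100 = 80.0%

80.0%


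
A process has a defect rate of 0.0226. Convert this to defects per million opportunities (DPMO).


DPMO = defect_rate * 1000000 = 0.0226 * 1000000

22600


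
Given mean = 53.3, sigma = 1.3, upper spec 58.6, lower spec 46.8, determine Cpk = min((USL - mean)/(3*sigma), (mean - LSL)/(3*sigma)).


Cpu = (58.6 - 53.3) / (3 * 1.3) = 1.36
Cpl = (53.3 - 46.8) / (3 * 1.3) = 1.67
Cpk = min(1.36, 1.67) = 1.36

1.36


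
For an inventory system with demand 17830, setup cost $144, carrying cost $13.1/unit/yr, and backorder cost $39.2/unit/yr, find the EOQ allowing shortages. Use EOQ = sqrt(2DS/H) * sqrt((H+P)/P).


Formula: EOQ* = sqrt(2DS/H) * sqrt((H+P)/P)
Base EOQ = sqrt(2*17830*144/13.1) = 626.09 units
Correction = sqrt((13.1+39.2)/39.2) = 1.15507
EOQ* = 626.09 * 1.15507 = 723.2 units

723.2 units


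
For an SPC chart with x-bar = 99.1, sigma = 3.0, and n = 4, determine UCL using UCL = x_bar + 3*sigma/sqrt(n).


UCL = 99.1 + 3 * 3.0 / sqrt(4)

103.6


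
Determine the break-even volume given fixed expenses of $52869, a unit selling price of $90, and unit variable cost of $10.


Formula: BEQ = Fixed Costs / (Price - Variable Cost)
Contribution margin = $90 - $10 = $80/unit
BEQ = ceil($52869 / $80/unit) = ceil(660.86) = 661 units

661 units


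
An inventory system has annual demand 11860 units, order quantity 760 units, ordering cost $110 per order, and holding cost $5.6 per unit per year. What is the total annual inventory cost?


TC = 11860/760 * 110 + 760/2 * 5.6

$3844.58


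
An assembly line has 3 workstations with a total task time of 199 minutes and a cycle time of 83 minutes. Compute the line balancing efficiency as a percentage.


Formula: Efficiency = Sum of Task Times / (N_stations * CT) * 100
Total station capacity = 3 stations * 83 min = 249 min
Efficiency = 199 / 249 * 100 = 79.9%

79.9%


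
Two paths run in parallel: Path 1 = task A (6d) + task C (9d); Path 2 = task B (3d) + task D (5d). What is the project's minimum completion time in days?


Path 1 = 6 + 9 = 15 days
Path 2 = 3 + 5 = 8 days
Duration = max(15, 8) = 15 days

15 days


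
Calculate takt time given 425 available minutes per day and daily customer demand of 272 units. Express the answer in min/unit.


Formula: Takt Time = Available Production Time / Customer Demand
Takt = 425 min/day / 272 units/day
Takt = 1.56 min/unit

1.56 min/unit


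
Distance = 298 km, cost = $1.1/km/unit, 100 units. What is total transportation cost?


TC = dist * cost * units = 298 * 1.1 * 100 = $32780.00

$32780.00


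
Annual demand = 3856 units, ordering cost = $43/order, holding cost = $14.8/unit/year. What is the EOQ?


Formula: EOQ = sqrt(2 * D * S / H)
Numerator: 2 * 3856 * 43 = 331616
2DS/H = 331616 / 14.8 = 22406.5
EOQ = sqrt(22406.5) = 149.7 units

149.7 units


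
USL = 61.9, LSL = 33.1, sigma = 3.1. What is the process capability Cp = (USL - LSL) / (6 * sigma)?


Cp = (61.9 - 33.1) / (6 * 3.1)

1.55


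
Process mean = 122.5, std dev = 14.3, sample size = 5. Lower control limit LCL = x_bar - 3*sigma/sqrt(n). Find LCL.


LCL = 122.5 - 3 * 14.3 / sqrt(5)

103.31


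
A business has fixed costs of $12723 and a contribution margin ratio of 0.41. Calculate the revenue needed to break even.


Formula: BER = Fixed Costs / Contribution Margin Ratio
BER = $12723 / 0.41
BER = $31031.71 (to the nearest cent)

$31031.71


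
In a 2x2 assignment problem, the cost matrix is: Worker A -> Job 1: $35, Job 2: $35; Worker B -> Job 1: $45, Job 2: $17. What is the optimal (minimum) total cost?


Option 1: A->1 + B->2 = $35 + $17 = $52
Option 2: A->2 + B->1 = $35 + $45 = $80
Min cost = min($52, $80) = $52

$52


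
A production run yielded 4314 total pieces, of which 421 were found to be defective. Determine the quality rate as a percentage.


Formula: Quality Rate = Good Pieces / Total Pieces * 100
Good pieces = 4314 - 421 = 3893
QR = 3893 / 4314 * 100 = 90.2%

90.2%


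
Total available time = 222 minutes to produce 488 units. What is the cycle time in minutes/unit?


Formula: CT = Available Time / Number of Units
CT = 222 min / 488 units
CT = 0.45 min/unit

0.45 min/unit


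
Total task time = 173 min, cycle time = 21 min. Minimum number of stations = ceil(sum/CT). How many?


Formula: N_min = ceil(Sum of Task Times / Cycle Time)
N_min = ceil(173 min / 21 min) = ceil(8.2381)
N_min = 9 stations

9


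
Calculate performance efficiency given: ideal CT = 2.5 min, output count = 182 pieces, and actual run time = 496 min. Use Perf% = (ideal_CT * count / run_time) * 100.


Formula: Performance = (Ideal CT * Total Count) / Run Time * 100
Ideal output time = 2.5 * 182 = 455.0 min
Performance = 455.0 / 496 * 100 = 91.7%

91.7%


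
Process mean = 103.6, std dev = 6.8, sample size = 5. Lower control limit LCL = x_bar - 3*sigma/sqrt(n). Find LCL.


LCL = 103.6 - 3 * 6.8 / sqrt(5)

94.48


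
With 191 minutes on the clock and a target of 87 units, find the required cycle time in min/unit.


Formula: CT = Available Time / Number of Units
CT = 191 min / 87 units
CT = 2.2 min/unit

2.2 min/unit


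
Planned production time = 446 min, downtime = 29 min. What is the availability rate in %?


Formula: Availability = (Planned Time - Downtime) / Planned Time * 100
Uptime = 446 - 29 = 417 min
Availability = 417 / 446 * 100 = 93.5%

93.5%


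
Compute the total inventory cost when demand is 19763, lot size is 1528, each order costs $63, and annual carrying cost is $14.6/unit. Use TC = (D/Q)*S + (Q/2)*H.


TC = 19763/1528 * 63 + 1528/2 * 14.6

$11969.24


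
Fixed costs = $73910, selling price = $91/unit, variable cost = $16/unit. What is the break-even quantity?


Formula: BEQ = Fixed Costs / (Price - Variable Cost)
Contribution margin = $91 - $16 = $75/unit
BEQ = ceil($73910 / $75/unit) = ceil(985.47) = 986 units

986 units


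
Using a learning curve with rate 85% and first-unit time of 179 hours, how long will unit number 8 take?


Formula: T_n = T_1 * (learning_rate)^(log2(n)) where learning_rate = rate/100
Doublings = log2(8) = 3
T_n = 179 * 0.85^3
T_n = 179 * 0.6141 = 109.9 hours

109.9 hours


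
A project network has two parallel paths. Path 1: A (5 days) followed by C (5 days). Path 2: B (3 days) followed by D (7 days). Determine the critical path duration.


Path 1 = 5 + 5 = 10 days
Path 2 = 3 + 7 = 10 days
Duration = max(10, 10) = 10 days

10 days


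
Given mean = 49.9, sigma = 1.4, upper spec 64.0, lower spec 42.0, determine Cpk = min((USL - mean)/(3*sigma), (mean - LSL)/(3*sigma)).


Cpu = (64.0 - 49.9) / (3 * 1.4) = 3.36
Cpl = (49.9 - 42.0) / (3 * 1.4) = 1.88
Cpk = min(3.36, 1.88) = 1.88

1.88


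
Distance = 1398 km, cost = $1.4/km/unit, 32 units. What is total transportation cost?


TC = dist * cost * units = 1398 * 1.4 * 32 = $62630.40

$62630.40


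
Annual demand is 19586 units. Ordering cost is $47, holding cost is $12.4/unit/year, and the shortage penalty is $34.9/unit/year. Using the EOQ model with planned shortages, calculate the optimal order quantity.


Formula: EOQ* = sqrt(2DS/H) * sqrt((H+P)/P)
Base EOQ = sqrt(2*19586*47/12.4) = 385.32 units
Correction = sqrt((12.4+34.9)/34.9) = 1.16417
EOQ* = 385.32 * 1.16417 = 448.6 units

448.6 units


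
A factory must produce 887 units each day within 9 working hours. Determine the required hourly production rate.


Formula: Production Rate = Daily Demand / Available Hours
Rate = 887 units/day / 9 hours/day
Rate = 98.6 units/hour

98.6 units/hour


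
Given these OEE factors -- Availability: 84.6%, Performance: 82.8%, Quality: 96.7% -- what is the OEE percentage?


Formula: OEE = Availability * Performance * Quality / 10000
A * P = 84.6% * 82.8% / 100 = 70.05%
OEE = 70.05% * 96.7% / 100 = 67.7%

67.7%


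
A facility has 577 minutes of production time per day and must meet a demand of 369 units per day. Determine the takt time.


Formula: Takt Time = Available Production Time / Customer Demand
Takt = 577 min/day / 369 units/day
Takt = 1.56 min/unit

1.56 min/unit


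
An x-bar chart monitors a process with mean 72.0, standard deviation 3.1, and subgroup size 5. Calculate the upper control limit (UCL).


UCL = 72.0 + 3 * 3.1 / sqrt(5)

76.16


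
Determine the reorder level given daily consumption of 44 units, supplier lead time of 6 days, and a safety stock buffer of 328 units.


Formula: ROP = (Daily Demand * Lead Time) + Safety Stock
Demand during lead time = 44 * 6 = 264 units
ROP = 264 + 328 = 592 units

592 units


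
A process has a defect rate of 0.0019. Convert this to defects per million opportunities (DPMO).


DPMO = defect_rate * 1000000 = 0.0019 * 1000000

1900


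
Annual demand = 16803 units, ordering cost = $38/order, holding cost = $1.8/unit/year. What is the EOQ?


Formula: EOQ = sqrt(2 * D * S / H)
Numerator: 2 * 16803 * 38 = 1277028
2DS/H = 1277028 / 1.8 = 709460.0
EOQ = sqrt(709460.0) = 842.3 units

842.3 units


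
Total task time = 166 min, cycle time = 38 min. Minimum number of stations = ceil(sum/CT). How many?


Formula: N_min = ceil(Sum of Task Times / Cycle Time)
N_min = ceil(166 min / 38 min) = ceil(4.3684)
N_min = 5 stations

5


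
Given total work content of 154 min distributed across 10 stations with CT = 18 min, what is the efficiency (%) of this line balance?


Formula: Efficiency = Sum of Task Times / (N_stations * CT) * 100
Total station capacity = 10 stations * 18 min = 180 min
Efficiency = 154 / 180 * 100 = 85.6%

85.6%


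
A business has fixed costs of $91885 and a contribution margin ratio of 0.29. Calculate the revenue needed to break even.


Formula: BER = Fixed Costs / Contribution Margin Ratio
BER = $91885 / 0.29
BER = $316844.83 (to the nearest cent)

$316844.83


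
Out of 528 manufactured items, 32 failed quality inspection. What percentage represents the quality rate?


Formula: Quality Rate = Good Pieces / Total Pieces * 100
Good pieces = 528 - 32 = 496
QR = 496 / 528 * 100 = 93.9%

93.9%


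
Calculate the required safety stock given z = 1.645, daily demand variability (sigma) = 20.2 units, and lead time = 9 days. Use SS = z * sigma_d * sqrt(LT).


Formula: SS = z * sigma_d * sqrt(LT)
sqrt(LT) = sqrt(9) = 3.0
SS = 1.645 * 20.2 * 3.0
SS = 99.7 units

99.7 units


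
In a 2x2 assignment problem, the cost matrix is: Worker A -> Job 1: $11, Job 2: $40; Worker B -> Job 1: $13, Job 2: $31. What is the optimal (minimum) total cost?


Option 1: A->1 + B->2 = $11 + $31 = $42
Option 2: A->2 + B->1 = $40 + $13 = $53
Min cost = min($42, $53) = $42

$42


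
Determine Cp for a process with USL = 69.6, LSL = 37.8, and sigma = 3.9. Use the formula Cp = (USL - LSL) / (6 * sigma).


Cp = (69.6 - 37.8) / (6 * 3.9)

1.36


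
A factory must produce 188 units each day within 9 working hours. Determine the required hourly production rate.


Formula: Production Rate = Daily Demand / Available Hours
Rate = 188 units/day / 9 hours/day
Rate = 20.9 units/hour

20.9 units/hour
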